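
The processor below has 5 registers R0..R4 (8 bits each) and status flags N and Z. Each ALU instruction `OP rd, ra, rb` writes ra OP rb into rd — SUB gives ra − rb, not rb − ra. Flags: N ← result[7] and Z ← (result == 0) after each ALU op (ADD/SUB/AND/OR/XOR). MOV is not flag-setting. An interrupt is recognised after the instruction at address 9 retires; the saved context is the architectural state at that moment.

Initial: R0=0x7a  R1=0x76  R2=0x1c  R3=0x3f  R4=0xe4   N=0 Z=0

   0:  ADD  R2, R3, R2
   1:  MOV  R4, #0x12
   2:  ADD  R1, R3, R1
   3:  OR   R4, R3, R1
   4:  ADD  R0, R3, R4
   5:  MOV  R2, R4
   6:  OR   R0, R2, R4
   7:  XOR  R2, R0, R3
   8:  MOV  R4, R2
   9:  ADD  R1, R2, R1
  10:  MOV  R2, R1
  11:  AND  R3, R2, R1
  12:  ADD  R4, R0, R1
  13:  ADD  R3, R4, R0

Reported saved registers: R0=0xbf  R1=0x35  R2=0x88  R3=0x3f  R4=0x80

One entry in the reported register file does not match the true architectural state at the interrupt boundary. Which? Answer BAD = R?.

after  0: R0=0x7a R1=0x76 R2=0x5b R3=0x3f R4=0xe4  N=0 Z=0
after  1: R0=0x7a R1=0x76 R2=0x5b R3=0x3f R4=0x12  N=0 Z=0
after  2: R0=0x7a R1=0xb5 R2=0x5b R3=0x3f R4=0x12  N=1 Z=0
after  3: R0=0x7a R1=0xb5 R2=0x5b R3=0x3f R4=0xbf  N=1 Z=0
after  4: R0=0xfe R1=0xb5 R2=0x5b R3=0x3f R4=0xbf  N=1 Z=0
after  5: R0=0xfe R1=0xb5 R2=0xbf R3=0x3f R4=0xbf  N=1 Z=0
after  6: R0=0xbf R1=0xb5 R2=0xbf R3=0x3f R4=0xbf  N=1 Z=0
after  7: R0=0xbf R1=0xb5 R2=0x80 R3=0x3f R4=0xbf  N=1 Z=0
after  8: R0=0xbf R1=0xb5 R2=0x80 R3=0x3f R4=0x80  N=1 Z=0
after  9: R0=0xbf R1=0x35 R2=0x80 R3=0x3f R4=0x80  N=0 Z=0
-- IRQ taken; context saved, return-PC = 10 --
mismatch: R2: reported 0x88 vs actual 0x80

BAD = R2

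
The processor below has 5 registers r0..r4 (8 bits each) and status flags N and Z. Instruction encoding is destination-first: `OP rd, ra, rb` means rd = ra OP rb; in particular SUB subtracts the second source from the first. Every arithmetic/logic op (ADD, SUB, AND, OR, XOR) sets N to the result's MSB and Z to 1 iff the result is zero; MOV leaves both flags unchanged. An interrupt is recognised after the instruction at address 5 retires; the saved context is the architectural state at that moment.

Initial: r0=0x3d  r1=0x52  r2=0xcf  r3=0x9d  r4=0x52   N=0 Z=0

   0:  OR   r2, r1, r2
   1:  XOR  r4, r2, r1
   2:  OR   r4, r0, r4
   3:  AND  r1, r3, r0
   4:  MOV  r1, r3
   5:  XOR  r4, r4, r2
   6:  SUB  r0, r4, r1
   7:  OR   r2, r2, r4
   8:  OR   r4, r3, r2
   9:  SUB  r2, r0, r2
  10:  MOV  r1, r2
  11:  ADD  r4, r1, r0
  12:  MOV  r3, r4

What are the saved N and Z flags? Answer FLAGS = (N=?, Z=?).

after  0: r0=0x3d r1=0x52 r2=0xdf r3=0x9d r4=0x52  N=1 Z=0
after  1: r0=0x3d r1=0x52 r2=0xdf r3=0x9d r4=0x8d  N=1 Z=0
after  2: r0=0x3d r1=0x52 r2=0xdf r3=0x9d r4=0xbd  N=1 Z=0
after  3: r0=0x3d r1=0x1d r2=0xdf r3=0x9d r4=0xbd  N=0 Z=0
after  4: r0=0x3d r1=0x9d r2=0xdf r3=0x9d r4=0xbd  N=0 Z=0
after  5: r0=0x3d r1=0x9d r2=0xdf r3=0x9d r4=0x62  N=0 Z=0
-- IRQ taken; context saved, return-PC = 6 --

FLAGS = (N=0, Z=0)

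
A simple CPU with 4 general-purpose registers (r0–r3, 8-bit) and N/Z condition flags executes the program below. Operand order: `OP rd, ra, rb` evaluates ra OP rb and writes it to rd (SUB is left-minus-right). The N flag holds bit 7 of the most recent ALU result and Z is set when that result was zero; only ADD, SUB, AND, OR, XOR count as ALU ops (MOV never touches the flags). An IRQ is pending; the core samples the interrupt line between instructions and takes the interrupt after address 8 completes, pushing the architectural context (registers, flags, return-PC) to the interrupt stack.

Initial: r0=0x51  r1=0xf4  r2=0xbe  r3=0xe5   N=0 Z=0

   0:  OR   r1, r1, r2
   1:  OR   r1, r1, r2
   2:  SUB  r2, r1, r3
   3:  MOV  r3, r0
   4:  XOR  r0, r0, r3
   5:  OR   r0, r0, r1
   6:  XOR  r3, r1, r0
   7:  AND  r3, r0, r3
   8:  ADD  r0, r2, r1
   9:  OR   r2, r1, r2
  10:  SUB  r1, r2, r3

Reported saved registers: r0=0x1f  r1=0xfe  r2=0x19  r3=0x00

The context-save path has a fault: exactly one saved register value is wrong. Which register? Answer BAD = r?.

after  0: r0=0x51 r1=0xfe r2=0xbe r3=0xe5  N=1 Z=0
after  1: r0=0x51 r1=0xfe r2=0xbe r3=0xe5  N=1 Z=0
after  2: r0=0x51 r1=0xfe r2=0x19 r3=0xe5  N=0 Z=0
after  3: r0=0x51 r1=0xfe r2=0x19 r3=0x51  N=0 Z=0
after  4: r0=0x00 r1=0xfe r2=0x19 r3=0x51  N=0 Z=1
after  5: r0=0xfe r1=0xfe r2=0x19 r3=0x51  N=1 Z=0
after  6: r0=0xfe r1=0xfe r2=0x19 r3=0x00  N=0 Z=1
after  7: r0=0xfe r1=0xfe r2=0x19 r3=0x00  N=0 Z=1
after  8: r0=0x17 r1=0xfe r2=0x19 r3=0x00  N=0 Z=0
-- IRQ taken; context saved, return-PC = 9 --
mismatch: r0: reported 0x1f vs actual 0x17

BAD = r0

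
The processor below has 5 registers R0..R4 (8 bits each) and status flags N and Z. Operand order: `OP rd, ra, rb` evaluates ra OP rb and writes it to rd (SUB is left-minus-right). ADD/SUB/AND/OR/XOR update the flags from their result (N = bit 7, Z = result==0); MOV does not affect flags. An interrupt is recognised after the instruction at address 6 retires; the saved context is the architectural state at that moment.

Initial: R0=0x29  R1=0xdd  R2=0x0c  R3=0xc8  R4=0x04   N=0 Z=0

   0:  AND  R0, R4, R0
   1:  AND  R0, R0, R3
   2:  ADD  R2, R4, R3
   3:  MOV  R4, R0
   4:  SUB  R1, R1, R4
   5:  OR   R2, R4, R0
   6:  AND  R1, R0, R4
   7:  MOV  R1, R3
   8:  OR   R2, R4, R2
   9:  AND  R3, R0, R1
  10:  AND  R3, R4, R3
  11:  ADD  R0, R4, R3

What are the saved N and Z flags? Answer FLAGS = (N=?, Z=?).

after  0: R0=0x00 R1=0xdd R2=0x0c R3=0xc8 R4=0x04  N=0 Z=1
after  1: R0=0x00 R1=0xdd R2=0x0c R3=0xc8 R4=0x04  N=0 Z=1
after  2: R0=0x00 R1=0xdd R2=0xcc R3=0xc8 R4=0x04  N=1 Z=0
after  3: R0=0x00 R1=0xdd R2=0xcc R3=0xc8 R4=0x00  N=1 Z=0
after  4: R0=0x00 R1=0xdd R2=0xcc R3=0xc8 R4=0x00  N=1 Z=0
after  5: R0=0x00 R1=0xdd R2=0x00 R3=0xc8 R4=0x00  N=0 Z=1
after  6: R0=0x00 R1=0x00 R2=0x00 R3=0xc8 R4=0x00  N=0 Z=1
-- IRQ taken; context saved, return-PC = 7 --

FLAGS = (N=0, Z=1)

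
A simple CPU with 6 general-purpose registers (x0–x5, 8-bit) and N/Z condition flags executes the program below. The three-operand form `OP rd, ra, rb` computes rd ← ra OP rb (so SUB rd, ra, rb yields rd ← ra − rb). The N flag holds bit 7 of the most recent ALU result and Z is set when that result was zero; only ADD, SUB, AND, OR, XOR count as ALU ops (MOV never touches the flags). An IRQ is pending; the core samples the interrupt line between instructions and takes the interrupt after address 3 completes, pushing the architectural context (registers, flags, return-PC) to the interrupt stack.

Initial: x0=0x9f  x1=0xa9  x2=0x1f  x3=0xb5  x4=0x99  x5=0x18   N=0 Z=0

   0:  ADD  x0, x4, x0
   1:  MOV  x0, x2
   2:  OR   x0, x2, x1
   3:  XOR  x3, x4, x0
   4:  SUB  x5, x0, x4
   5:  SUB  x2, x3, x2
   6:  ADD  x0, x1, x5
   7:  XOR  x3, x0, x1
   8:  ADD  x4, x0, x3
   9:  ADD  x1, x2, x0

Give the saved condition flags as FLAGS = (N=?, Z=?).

after  0: x0=0x38 x1=0xa9 x2=0x1f x3=0xb5 x4=0x99 x5=0x18  N=0 Z=0
after  1: x0=0x1f x1=0xa9 x2=0x1f x3=0xb5 x4=0x99 x5=0x18  N=0 Z=0
after  2: x0=0xbf x1=0xa9 x2=0x1f x3=0xb5 x4=0x99 x5=0x18  N=1 Z=0
after  3: x0=0xbf x1=0xa9 x2=0x1f x3=0x26 x4=0x99 x5=0x18  N=0 Z=0
-- IRQ taken; context saved, return-PC = 4 --

FLAGS = (N=0, Z=0)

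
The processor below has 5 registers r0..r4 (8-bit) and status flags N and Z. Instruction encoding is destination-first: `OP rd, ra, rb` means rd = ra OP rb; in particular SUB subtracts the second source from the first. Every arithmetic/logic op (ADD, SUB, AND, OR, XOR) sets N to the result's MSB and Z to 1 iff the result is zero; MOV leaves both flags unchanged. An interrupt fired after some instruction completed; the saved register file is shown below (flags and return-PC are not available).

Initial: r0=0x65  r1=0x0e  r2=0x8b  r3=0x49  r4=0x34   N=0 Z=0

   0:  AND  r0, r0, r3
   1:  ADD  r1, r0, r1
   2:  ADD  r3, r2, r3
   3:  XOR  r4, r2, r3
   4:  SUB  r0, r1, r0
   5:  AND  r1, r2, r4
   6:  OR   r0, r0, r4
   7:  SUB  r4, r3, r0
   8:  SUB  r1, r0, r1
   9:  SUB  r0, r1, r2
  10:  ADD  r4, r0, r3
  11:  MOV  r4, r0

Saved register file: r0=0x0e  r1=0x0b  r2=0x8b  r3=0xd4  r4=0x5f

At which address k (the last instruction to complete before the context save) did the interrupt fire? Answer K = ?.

K = 5

after  0: r0=0x41 r1=0x0e r2=0x8b r3=0x49 r4=0x34  N=0 Z=0
after  1: r0=0x41 r1=0x4f r2=0x8b r3=0x49 r4=0x34  N=0 Z=0
after  2: r0=0x41 r1=0x4f r2=0x8b r3=0xd4 r4=0x34  N=1 Z=0
after  3: r0=0x41 r1=0x4f r2=0x8b r3=0xd4 r4=0x5f  N=0 Z=0
after  4: r0=0x0e r1=0x4f r2=0x8b r3=0xd4 r4=0x5f  N=0 Z=0
after  5: r0=0x0e r1=0x0b r2=0x8b r3=0xd4 r4=0x5f  N=0 Z=0
-- IRQ taken; context saved, return-PC = 6 --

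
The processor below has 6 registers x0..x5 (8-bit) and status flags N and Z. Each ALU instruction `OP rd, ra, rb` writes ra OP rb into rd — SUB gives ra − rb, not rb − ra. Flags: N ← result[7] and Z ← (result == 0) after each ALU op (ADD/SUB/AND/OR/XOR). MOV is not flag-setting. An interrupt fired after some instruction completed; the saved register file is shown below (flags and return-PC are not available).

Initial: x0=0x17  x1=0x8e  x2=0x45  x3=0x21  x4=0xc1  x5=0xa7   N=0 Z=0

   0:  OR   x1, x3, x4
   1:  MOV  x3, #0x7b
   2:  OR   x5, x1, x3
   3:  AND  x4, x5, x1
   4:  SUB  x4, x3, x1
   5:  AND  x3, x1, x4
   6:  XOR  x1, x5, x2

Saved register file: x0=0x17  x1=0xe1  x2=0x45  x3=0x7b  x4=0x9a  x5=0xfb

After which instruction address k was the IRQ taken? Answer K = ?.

K = 4

after  0: x0=0x17 x1=0xe1 x2=0x45 x3=0x21 x4=0xc1 x5=0xa7  N=1 Z=0
after  1: x0=0x17 x1=0xe1 x2=0x45 x3=0x7b x4=0xc1 x5=0xa7  N=1 Z=0
after  2: x0=0x17 x1=0xe1 x2=0x45 x3=0x7b x4=0xc1 x5=0xfb  N=1 Z=0
after  3: x0=0x17 x1=0xe1 x2=0x45 x3=0x7b x4=0xe1 x5=0xfb  N=1 Z=0
after  4: x0=0x17 x1=0xe1 x2=0x45 x3=0x7b x4=0x9a x5=0xfb  N=1 Z=0
-- IRQ taken; context saved, return-PC = 5 --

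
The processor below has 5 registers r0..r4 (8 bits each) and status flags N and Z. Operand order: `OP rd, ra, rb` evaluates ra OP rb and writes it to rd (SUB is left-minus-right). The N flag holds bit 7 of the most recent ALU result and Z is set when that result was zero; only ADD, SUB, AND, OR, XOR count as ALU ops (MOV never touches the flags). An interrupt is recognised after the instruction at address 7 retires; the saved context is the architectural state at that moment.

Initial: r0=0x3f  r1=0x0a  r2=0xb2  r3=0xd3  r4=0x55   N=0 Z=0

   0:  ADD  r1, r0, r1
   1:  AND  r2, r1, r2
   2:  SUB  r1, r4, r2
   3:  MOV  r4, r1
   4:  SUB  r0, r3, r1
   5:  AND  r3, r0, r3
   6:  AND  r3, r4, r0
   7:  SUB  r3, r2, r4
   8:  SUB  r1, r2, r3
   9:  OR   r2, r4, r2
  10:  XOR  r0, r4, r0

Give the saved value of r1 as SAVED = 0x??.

after  0: r0=0x3f r1=0x49 r2=0xb2 r3=0xd3 r4=0x55  N=0 Z=0
after  1: r0=0x3f r1=0x49 r2=0x00 r3=0xd3 r4=0x55  N=0 Z=1
after  2: r0=0x3f r1=0x55 r2=0x00 r3=0xd3 r4=0x55  N=0 Z=0
after  3: r0=0x3f r1=0x55 r2=0x00 r3=0xd3 r4=0x55  N=0 Z=0
after  4: r0=0x7e r1=0x55 r2=0x00 r3=0xd3 r4=0x55  N=0 Z=0
after  5: r0=0x7e r1=0x55 r2=0x00 r3=0x52 r4=0x55  N=0 Z=0
after  6: r0=0x7e r1=0x55 r2=0x00 r3=0x54 r4=0x55  N=0 Z=0
after  7: r0=0x7e r1=0x55 r2=0x00 r3=0xab r4=0x55  N=1 Z=0
-- IRQ taken; context saved, return-PC = 8 --

SAVED = 0x55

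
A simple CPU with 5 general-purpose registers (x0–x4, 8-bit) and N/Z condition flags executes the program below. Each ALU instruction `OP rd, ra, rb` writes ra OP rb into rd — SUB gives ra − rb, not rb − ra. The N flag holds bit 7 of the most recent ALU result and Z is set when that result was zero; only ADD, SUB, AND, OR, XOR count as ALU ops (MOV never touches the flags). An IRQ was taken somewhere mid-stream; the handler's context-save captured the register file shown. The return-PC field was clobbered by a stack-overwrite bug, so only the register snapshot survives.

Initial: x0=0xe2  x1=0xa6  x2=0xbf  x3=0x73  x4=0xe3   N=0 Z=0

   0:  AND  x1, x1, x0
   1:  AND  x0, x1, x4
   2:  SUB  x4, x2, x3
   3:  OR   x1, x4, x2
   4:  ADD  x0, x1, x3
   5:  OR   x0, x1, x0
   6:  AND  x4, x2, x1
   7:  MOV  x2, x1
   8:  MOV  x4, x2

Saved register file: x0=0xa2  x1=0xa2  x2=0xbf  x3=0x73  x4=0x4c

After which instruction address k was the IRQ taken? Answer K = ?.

K = 2

after  0: x0=0xe2 x1=0xa2 x2=0xbf x3=0x73 x4=0xe3  N=1 Z=0
after  1: x0=0xa2 x1=0xa2 x2=0xbf x3=0x73 x4=0xe3  N=1 Z=0
after  2: x0=0xa2 x1=0xa2 x2=0xbf x3=0x73 x4=0x4c  N=0 Z=0
-- IRQ taken; context saved, return-PC = 3 --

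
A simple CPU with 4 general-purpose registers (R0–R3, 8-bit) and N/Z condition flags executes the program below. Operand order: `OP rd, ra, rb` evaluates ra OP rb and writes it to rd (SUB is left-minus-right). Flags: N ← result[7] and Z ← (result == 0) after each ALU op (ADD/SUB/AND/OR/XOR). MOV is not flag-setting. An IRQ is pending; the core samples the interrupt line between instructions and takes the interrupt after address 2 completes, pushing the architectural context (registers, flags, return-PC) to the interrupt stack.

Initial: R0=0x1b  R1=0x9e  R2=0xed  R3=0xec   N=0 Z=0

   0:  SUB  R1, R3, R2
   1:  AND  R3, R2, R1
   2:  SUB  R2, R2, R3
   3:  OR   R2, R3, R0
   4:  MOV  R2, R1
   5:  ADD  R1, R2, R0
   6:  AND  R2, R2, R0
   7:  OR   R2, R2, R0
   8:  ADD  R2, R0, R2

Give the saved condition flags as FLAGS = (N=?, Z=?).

after  0: R0=0x1b R1=0xff R2=0xed R3=0xec  N=1 Z=0
after  1: R0=0x1b R1=0xff R2=0xed R3=0xed  N=1 Z=0
after  2: R0=0x1b R1=0xff R2=0x00 R3=0xed  N=0 Z=1
-- IRQ taken; context saved, return-PC = 3 --

FLAGS = (N=0, Z=1)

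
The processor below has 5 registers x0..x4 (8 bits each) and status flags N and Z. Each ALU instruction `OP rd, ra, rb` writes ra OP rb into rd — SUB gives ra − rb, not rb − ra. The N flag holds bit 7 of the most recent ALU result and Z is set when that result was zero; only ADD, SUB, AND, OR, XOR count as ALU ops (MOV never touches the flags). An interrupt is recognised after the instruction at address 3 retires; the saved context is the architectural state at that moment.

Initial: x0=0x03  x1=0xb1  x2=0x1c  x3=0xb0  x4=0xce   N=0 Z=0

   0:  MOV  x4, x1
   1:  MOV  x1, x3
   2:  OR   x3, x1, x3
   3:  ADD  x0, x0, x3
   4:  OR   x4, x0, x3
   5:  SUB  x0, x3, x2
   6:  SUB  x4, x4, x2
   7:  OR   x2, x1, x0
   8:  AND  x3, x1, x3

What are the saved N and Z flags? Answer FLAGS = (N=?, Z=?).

FLAGS = (N=1, Z=0)

after  0: x0=0x03 x1=0xb1 x2=0x1c x3=0xb0 x4=0xb1  N=0 Z=0
after  1: x0=0x03 x1=0xb0 x2=0x1c x3=0xb0 x4=0xb1  N=0 Z=0
after  2: x0=0x03 x1=0xb0 x2=0x1c x3=0xb0 x4=0xb1  N=1 Z=0
after  3: x0=0xb3 x1=0xb0 x2=0x1c x3=0xb0 x4=0xb1  N=1 Z=0
-- IRQ taken; context saved, return-PC = 4 --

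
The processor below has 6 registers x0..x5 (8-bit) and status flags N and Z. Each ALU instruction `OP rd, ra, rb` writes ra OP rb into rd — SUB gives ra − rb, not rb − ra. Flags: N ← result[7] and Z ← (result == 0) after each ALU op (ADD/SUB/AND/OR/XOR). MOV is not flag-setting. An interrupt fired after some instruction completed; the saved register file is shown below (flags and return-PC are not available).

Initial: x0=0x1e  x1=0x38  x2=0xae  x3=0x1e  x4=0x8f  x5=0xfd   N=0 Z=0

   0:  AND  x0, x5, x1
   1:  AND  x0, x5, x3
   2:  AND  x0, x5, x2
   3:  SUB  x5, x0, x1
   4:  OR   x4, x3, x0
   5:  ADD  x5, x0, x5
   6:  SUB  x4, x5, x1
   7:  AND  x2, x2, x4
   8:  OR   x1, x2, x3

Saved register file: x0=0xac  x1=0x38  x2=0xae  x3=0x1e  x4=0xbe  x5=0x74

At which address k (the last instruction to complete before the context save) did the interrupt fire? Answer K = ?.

K = 4

after  0: x0=0x38 x1=0x38 x2=0xae x3=0x1e x4=0x8f x5=0xfd  N=0 Z=0
after  1: x0=0x1c x1=0x38 x2=0xae x3=0x1e x4=0x8f x5=0xfd  N=0 Z=0
after  2: x0=0xac x1=0x38 x2=0xae x3=0x1e x4=0x8f x5=0xfd  N=1 Z=0
after  3: x0=0xac x1=0x38 x2=0xae x3=0x1e x4=0x8f x5=0x74  N=0 Z=0
after  4: x0=0xac x1=0x38 x2=0xae x3=0x1e x4=0xbe x5=0x74  N=1 Z=0
-- IRQ taken; context saved, return-PC = 5 --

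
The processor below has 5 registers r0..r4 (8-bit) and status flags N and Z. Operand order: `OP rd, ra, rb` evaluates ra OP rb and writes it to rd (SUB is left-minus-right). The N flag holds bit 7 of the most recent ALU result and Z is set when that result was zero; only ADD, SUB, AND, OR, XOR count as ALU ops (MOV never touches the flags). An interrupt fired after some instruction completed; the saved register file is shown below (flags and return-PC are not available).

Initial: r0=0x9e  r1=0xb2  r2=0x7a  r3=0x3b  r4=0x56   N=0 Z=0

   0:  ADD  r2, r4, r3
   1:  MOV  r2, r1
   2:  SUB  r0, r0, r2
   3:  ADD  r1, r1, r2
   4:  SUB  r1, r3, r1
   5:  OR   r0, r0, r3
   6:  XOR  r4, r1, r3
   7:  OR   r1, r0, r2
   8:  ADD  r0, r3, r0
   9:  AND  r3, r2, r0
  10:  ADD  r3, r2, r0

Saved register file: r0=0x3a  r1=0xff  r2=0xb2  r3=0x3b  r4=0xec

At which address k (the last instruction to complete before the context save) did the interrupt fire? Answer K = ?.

K = 8

after  0: r0=0x9e r1=0xb2 r2=0x91 r3=0x3b r4=0x56  N=1 Z=0
after  1: r0=0x9e r1=0xb2 r2=0xb2 r3=0x3b r4=0x56  N=1 Z=0
after  2: r0=0xec r1=0xb2 r2=0xb2 r3=0x3b r4=0x56  N=1 Z=0
after  3: r0=0xec r1=0x64 r2=0xb2 r3=0x3b r4=0x56  N=0 Z=0
after  4: r0=0xec r1=0xd7 r2=0xb2 r3=0x3b r4=0x56  N=1 Z=0
after  5: r0=0xff r1=0xd7 r2=0xb2 r3=0x3b r4=0x56  N=1 Z=0
after  6: r0=0xff r1=0xd7 r2=0xb2 r3=0x3b r4=0xec  N=1 Z=0
after  7: r0=0xff r1=0xff r2=0xb2 r3=0x3b r4=0xec  N=1 Z=0
after  8: r0=0x3a r1=0xff r2=0xb2 r3=0x3b r4=0xec  N=0 Z=0
-- IRQ taken; context saved, return-PC = 9 --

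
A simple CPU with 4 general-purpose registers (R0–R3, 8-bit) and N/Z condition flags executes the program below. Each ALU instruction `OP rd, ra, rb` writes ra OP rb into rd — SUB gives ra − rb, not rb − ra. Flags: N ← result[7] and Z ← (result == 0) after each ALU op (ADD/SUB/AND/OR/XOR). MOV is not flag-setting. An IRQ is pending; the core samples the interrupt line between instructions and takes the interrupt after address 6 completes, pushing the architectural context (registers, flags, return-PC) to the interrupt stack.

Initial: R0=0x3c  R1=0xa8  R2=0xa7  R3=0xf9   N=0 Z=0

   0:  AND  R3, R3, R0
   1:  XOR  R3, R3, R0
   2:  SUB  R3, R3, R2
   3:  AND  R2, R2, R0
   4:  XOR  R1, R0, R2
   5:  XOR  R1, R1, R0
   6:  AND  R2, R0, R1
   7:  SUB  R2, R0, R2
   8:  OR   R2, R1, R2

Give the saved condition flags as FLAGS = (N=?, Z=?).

FLAGS = (N=0, Z=0)

after  0: R0=0x3c R1=0xa8 R2=0xa7 R3=0x38  N=0 Z=0
after  1: R0=0x3c R1=0xa8 R2=0xa7 R3=0x04  N=0 Z=0
after  2: R0=0x3c R1=0xa8 R2=0xa7 R3=0x5d  N=0 Z=0
after  3: R0=0x3c R1=0xa8 R2=0x24 R3=0x5d  N=0 Z=0
after  4: R0=0x3c R1=0x18 R2=0x24 R3=0x5d  N=0 Z=0
after  5: R0=0x3c R1=0x24 R2=0x24 R3=0x5d  N=0 Z=0
after  6: R0=0x3c R1=0x24 R2=0x24 R3=0x5d  N=0 Z=0
-- IRQ taken; context saved, return-PC = 7 --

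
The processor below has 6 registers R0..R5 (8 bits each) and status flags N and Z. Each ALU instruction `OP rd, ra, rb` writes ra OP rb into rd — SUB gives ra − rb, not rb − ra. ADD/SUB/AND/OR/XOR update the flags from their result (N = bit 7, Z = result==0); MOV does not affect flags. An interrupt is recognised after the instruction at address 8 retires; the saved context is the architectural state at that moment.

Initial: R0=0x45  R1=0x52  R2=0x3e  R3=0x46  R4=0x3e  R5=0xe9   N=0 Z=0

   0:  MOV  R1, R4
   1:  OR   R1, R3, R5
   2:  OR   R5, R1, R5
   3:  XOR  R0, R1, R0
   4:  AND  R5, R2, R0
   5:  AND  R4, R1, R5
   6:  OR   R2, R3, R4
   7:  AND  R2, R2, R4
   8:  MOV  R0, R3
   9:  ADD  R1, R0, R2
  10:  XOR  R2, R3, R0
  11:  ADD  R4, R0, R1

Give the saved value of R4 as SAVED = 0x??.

after  0: R0=0x45 R1=0x3e R2=0x3e R3=0x46 R4=0x3e R5=0xe9  N=0 Z=0
after  1: R0=0x45 R1=0xef R2=0x3e R3=0x46 R4=0x3e R5=0xe9  N=1 Z=0
after  2: R0=0x45 R1=0xef R2=0x3e R3=0x46 R4=0x3e R5=0xef  N=1 Z=0
after  3: R0=0xaa R1=0xef R2=0x3e R3=0x46 R4=0x3e R5=0xef  N=1 Z=0
after  4: R0=0xaa R1=0xef R2=0x3e R3=0x46 R4=0x3e R5=0x2a  N=0 Z=0
after  5: R0=0xaa R1=0xef R2=0x3e R3=0x46 R4=0x2a R5=0x2a  N=0 Z=0
after  6: R0=0xaa R1=0xef R2=0x6e R3=0x46 R4=0x2a R5=0x2a  N=0 Z=0
after  7: R0=0xaa R1=0xef R2=0x2a R3=0x46 R4=0x2a R5=0x2a  N=0 Z=0
after  8: R0=0x46 R1=0xef R2=0x2a R3=0x46 R4=0x2a R5=0x2a  N=0 Z=0
-- IRQ taken; context saved, return-PC = 9 --

SAVED = 0x2a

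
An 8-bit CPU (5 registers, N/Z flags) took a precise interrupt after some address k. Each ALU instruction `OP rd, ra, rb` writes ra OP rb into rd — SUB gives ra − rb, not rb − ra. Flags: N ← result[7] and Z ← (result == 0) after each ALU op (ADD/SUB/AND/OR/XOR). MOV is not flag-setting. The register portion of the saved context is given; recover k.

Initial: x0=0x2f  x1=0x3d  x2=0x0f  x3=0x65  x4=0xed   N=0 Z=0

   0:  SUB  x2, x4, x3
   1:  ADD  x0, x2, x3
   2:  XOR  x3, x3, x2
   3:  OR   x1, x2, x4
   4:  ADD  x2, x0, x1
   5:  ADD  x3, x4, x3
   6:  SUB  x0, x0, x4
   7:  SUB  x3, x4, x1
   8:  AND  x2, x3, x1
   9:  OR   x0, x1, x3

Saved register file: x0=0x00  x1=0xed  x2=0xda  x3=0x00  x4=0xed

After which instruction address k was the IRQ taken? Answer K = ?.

after  0: x0=0x2f x1=0x3d x2=0x88 x3=0x65 x4=0xed  N=1 Z=0
after  1: x0=0xed x1=0x3d x2=0x88 x3=0x65 x4=0xed  N=1 Z=0
after  2: x0=0xed x1=0x3d x2=0x88 x3=0xed x4=0xed  N=1 Z=0
after  3: x0=0xed x1=0xed x2=0x88 x3=0xed x4=0xed  N=1 Z=0
after  4: x0=0xed x1=0xed x2=0xda x3=0xed x4=0xed  N=1 Z=0
after  5: x0=0xed x1=0xed x2=0xda x3=0xda x4=0xed  N=1 Z=0
after  6: x0=0x00 x1=0xed x2=0xda x3=0xda x4=0xed  N=0 Z=1
after  7: x0=0x00 x1=0xed x2=0xda x3=0x00 x4=0xed  N=0 Z=1
-- IRQ taken; context saved, return-PC = 8 --

K = 7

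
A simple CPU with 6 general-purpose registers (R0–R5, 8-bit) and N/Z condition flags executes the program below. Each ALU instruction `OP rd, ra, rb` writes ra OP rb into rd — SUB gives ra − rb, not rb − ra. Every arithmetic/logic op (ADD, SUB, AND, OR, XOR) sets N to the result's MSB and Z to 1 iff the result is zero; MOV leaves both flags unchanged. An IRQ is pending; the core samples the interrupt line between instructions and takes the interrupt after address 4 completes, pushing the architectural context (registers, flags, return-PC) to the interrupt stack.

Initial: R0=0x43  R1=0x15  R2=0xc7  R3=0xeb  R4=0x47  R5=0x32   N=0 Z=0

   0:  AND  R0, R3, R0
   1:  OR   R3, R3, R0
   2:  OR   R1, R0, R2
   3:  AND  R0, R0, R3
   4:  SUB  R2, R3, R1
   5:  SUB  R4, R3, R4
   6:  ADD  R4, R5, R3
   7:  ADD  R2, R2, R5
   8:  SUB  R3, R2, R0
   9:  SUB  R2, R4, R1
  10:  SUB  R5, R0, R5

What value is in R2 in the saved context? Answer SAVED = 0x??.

SAVED = 0x24

after  0: R0=0x43 R1=0x15 R2=0xc7 R3=0xeb R4=0x47 R5=0x32  N=0 Z=0
after  1: R0=0x43 R1=0x15 R2=0xc7 R3=0xeb R4=0x47 R5=0x32  N=1 Z=0
after  2: R0=0x43 R1=0xc7 R2=0xc7 R3=0xeb R4=0x47 R5=0x32  N=1 Z=0
after  3: R0=0x43 R1=0xc7 R2=0xc7 R3=0xeb R4=0x47 R5=0x32  N=0 Z=0
after  4: R0=0x43 R1=0xc7 R2=0x24 R3=0xeb R4=0x47 R5=0x32  N=0 Z=0
-- IRQ taken; context saved, return-PC = 5 --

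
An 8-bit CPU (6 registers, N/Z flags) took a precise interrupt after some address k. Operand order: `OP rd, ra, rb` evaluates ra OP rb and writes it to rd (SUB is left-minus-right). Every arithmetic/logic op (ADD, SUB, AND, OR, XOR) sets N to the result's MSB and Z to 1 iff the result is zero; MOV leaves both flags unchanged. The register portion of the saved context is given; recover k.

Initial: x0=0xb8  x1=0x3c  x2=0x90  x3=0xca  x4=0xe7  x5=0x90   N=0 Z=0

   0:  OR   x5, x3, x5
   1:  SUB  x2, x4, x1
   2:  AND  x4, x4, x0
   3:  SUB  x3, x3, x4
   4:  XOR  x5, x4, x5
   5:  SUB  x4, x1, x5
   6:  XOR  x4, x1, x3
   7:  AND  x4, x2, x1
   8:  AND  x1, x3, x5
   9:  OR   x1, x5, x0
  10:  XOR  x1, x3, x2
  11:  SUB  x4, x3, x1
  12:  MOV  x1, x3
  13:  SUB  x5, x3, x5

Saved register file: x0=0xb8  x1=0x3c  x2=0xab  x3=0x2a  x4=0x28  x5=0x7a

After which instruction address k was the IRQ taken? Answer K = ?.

K = 7

after  0: x0=0xb8 x1=0x3c x2=0x90 x3=0xca x4=0xe7 x5=0xda  N=1 Z=0
after  1: x0=0xb8 x1=0x3c x2=0xab x3=0xca x4=0xe7 x5=0xda  N=1 Z=0
after  2: x0=0xb8 x1=0x3c x2=0xab x3=0xca x4=0xa0 x5=0xda  N=1 Z=0
after  3: x0=0xb8 x1=0x3c x2=0xab x3=0x2a x4=0xa0 x5=0xda  N=0 Z=0
after  4: x0=0xb8 x1=0x3c x2=0xab x3=0x2a x4=0xa0 x5=0x7a  N=0 Z=0
after  5: x0=0xb8 x1=0x3c x2=0xab x3=0x2a x4=0xc2 x5=0x7a  N=1 Z=0
after  6: x0=0xb8 x1=0x3c x2=0xab x3=0x2a x4=0x16 x5=0x7a  N=0 Z=0
after  7: x0=0xb8 x1=0x3c x2=0xab x3=0x2a x4=0x28 x5=0x7a  N=0 Z=0
-- IRQ taken; context saved, return-PC = 8 --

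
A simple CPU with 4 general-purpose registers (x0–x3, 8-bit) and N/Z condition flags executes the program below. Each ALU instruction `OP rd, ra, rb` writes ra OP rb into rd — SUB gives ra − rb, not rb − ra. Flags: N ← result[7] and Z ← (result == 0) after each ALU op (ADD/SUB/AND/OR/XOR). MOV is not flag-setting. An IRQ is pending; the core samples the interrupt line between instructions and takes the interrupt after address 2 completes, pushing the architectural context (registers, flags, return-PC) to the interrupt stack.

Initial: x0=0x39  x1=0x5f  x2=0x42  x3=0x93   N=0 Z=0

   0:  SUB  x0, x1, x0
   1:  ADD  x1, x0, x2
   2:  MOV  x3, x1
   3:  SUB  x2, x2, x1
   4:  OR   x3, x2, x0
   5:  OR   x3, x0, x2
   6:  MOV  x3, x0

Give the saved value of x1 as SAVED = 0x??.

SAVED = 0x68

after  0: x0=0x26 x1=0x5f x2=0x42 x3=0x93  N=0 Z=0
after  1: x0=0x26 x1=0x68 x2=0x42 x3=0x93  N=0 Z=0
after  2: x0=0x26 x1=0x68 x2=0x42 x3=0x68  N=0 Z=0
-- IRQ taken; context saved, return-PC = 3 --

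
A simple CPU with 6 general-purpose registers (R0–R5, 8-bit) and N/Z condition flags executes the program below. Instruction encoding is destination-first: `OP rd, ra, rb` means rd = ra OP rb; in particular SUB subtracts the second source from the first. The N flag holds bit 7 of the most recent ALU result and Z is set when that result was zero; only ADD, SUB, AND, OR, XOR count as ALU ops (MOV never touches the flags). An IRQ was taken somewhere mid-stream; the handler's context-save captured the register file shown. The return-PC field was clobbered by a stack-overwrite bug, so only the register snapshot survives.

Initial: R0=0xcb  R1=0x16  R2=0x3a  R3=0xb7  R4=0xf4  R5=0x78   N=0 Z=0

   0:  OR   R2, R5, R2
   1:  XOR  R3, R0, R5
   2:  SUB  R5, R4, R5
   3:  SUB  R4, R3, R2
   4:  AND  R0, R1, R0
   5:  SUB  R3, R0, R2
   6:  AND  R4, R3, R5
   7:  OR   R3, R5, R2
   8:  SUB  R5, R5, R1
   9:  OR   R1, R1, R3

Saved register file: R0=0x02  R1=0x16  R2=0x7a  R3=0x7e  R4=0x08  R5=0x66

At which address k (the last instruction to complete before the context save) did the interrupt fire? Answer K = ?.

K = 8

after  0: R0=0xcb R1=0x16 R2=0x7a R3=0xb7 R4=0xf4 R5=0x78  N=0 Z=0
after  1: R0=0xcb R1=0x16 R2=0x7a R3=0xb3 R4=0xf4 R5=0x78  N=1 Z=0
after  2: R0=0xcb R1=0x16 R2=0x7a R3=0xb3 R4=0xf4 R5=0x7c  N=0 Z=0
after  3: R0=0xcb R1=0x16 R2=0x7a R3=0xb3 R4=0x39 R5=0x7c  N=0 Z=0
after  4: R0=0x02 R1=0x16 R2=0x7a R3=0xb3 R4=0x39 R5=0x7c  N=0 Z=0
after  5: R0=0x02 R1=0x16 R2=0x7a R3=0x88 R4=0x39 R5=0x7c  N=1 Z=0
after  6: R0=0x02 R1=0x16 R2=0x7a R3=0x88 R4=0x08 R5=0x7c  N=0 Z=0
after  7: R0=0x02 R1=0x16 R2=0x7a R3=0x7e R4=0x08 R5=0x7c  N=0 Z=0
after  8: R0=0x02 R1=0x16 R2=0x7a R3=0x7e R4=0x08 R5=0x66  N=0 Z=0
-- IRQ taken; context saved, return-PC = 9 --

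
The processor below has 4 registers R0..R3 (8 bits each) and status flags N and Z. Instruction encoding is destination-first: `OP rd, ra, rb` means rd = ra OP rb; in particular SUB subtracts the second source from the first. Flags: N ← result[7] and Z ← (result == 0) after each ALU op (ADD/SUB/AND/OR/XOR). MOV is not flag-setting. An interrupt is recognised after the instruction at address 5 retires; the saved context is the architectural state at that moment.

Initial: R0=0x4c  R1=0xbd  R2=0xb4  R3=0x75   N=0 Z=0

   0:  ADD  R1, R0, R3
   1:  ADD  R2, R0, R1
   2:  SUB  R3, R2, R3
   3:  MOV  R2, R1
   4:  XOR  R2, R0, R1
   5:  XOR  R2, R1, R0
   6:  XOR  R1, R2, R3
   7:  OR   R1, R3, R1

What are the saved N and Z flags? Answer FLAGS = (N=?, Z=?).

after  0: R0=0x4c R1=0xc1 R2=0xb4 R3=0x75  N=1 Z=0
after  1: R0=0x4c R1=0xc1 R2=0x0d R3=0x75  N=0 Z=0
after  2: R0=0x4c R1=0xc1 R2=0x0d R3=0x98  N=1 Z=0
after  3: R0=0x4c R1=0xc1 R2=0xc1 R3=0x98  N=1 Z=0
after  4: R0=0x4c R1=0xc1 R2=0x8d R3=0x98  N=1 Z=0
after  5: R0=0x4c R1=0xc1 R2=0x8d R3=0x98  N=1 Z=0
-- IRQ taken; context saved, return-PC = 6 --

FLAGS = (N=1, Z=0)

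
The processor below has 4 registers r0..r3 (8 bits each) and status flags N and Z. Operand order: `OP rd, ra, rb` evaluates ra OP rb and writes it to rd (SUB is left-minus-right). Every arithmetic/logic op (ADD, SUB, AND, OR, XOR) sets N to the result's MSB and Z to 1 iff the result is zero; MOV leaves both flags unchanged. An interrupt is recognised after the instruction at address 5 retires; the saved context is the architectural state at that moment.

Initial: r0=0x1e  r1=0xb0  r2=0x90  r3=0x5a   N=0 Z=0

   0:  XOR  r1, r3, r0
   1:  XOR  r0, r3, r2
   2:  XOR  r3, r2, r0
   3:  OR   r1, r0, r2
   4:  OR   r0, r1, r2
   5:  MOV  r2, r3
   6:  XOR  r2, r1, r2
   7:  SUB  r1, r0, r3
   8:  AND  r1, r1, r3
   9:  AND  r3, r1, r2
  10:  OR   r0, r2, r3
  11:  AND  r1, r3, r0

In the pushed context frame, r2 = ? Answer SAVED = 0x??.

SAVED = 0x5a

after  0: r0=0x1e r1=0x44 r2=0x90 r3=0x5a  N=0 Z=0
after  1: r0=0xca r1=0x44 r2=0x90 r3=0x5a  N=1 Z=0
after  2: r0=0xca r1=0x44 r2=0x90 r3=0x5a  N=0 Z=0
after  3: r0=0xca r1=0xda r2=0x90 r3=0x5a  N=1 Z=0
after  4: r0=0xda r1=0xda r2=0x90 r3=0x5a  N=1 Z=0
after  5: r0=0xda r1=0xda r2=0x5a r3=0x5a  N=1 Z=0
-- IRQ taken; context saved, return-PC = 6 --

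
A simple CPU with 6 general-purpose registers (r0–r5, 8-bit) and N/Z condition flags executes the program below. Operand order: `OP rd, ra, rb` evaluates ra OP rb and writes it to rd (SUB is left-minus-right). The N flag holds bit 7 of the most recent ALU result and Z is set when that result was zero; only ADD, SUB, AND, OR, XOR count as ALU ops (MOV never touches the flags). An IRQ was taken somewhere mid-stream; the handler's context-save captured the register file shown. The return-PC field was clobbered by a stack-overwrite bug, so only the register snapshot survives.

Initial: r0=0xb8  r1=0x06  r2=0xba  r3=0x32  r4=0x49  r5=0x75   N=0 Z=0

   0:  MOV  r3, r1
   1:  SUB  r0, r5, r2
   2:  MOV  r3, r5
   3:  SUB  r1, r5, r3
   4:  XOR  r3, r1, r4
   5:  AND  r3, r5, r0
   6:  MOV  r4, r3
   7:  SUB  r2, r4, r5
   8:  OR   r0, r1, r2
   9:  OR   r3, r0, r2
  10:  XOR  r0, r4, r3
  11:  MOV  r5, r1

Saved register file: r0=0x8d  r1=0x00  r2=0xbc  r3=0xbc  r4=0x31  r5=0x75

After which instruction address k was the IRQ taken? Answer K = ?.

after  0: r0=0xb8 r1=0x06 r2=0xba r3=0x06 r4=0x49 r5=0x75  N=0 Z=0
after  1: r0=0xbb r1=0x06 r2=0xba r3=0x06 r4=0x49 r5=0x75  N=1 Z=0
after  2: r0=0xbb r1=0x06 r2=0xba r3=0x75 r4=0x49 r5=0x75  N=1 Z=0
after  3: r0=0xbb r1=0x00 r2=0xba r3=0x75 r4=0x49 r5=0x75  N=0 Z=1
after  4: r0=0xbb r1=0x00 r2=0xba r3=0x49 r4=0x49 r5=0x75  N=0 Z=0
after  5: r0=0xbb r1=0x00 r2=0xba r3=0x31 r4=0x49 r5=0x75  N=0 Z=0
after  6: r0=0xbb r1=0x00 r2=0xba r3=0x31 r4=0x31 r5=0x75  N=0 Z=0
after  7: r0=0xbb r1=0x00 r2=0xbc r3=0x31 r4=0x31 r5=0x75  N=1 Z=0
after  8: r0=0xbc r1=0x00 r2=0xbc r3=0x31 r4=0x31 r5=0x75  N=1 Z=0
after  9: r0=0xbc r1=0x00 r2=0xbc r3=0xbc r4=0x31 r5=0x75  N=1 Z=0
after 10: r0=0x8d r1=0x00 r2=0xbc r3=0xbc r4=0x31 r5=0x75  N=1 Z=0
-- IRQ taken; context saved, return-PC = 11 --

K = 10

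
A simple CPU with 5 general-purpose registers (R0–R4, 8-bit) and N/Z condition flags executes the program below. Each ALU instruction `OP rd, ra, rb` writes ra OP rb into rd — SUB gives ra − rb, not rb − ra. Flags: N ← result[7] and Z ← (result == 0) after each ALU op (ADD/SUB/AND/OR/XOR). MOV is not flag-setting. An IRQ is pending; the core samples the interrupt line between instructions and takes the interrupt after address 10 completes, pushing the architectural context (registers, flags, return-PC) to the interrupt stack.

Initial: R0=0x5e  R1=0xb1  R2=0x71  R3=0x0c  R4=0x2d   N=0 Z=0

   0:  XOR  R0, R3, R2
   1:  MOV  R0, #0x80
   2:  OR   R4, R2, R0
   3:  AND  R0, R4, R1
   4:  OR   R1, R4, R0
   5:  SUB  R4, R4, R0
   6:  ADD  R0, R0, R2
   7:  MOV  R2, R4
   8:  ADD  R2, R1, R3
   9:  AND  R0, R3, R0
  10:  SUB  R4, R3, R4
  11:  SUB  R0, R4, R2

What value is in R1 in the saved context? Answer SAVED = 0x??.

after  0: R0=0x7d R1=0xb1 R2=0x71 R3=0x0c R4=0x2d  N=0 Z=0
after  1: R0=0x80 R1=0xb1 R2=0x71 R3=0x0c R4=0x2d  N=0 Z=0
after  2: R0=0x80 R1=0xb1 R2=0x71 R3=0x0c R4=0xf1  N=1 Z=0
after  3: R0=0xb1 R1=0xb1 R2=0x71 R3=0x0c R4=0xf1  N=1 Z=0
after  4: R0=0xb1 R1=0xf1 R2=0x71 R3=0x0c R4=0xf1  N=1 Z=0
after  5: R0=0xb1 R1=0xf1 R2=0x71 R3=0x0c R4=0x40  N=0 Z=0
after  6: R0=0x22 R1=0xf1 R2=0x71 R3=0x0c R4=0x40  N=0 Z=0
after  7: R0=0x22 R1=0xf1 R2=0x40 R3=0x0c R4=0x40  N=0 Z=0
after  8: R0=0x22 R1=0xf1 R2=0xfd R3=0x0c R4=0x40  N=1 Z=0
after  9: R0=0x00 R1=0xf1 R2=0xfd R3=0x0c R4=0x40  N=0 Z=1
after 10: R0=0x00 R1=0xf1 R2=0xfd R3=0x0c R4=0xcc  N=1 Z=0
-- IRQ taken; context saved, return-PC = 11 --

SAVED = 0xf1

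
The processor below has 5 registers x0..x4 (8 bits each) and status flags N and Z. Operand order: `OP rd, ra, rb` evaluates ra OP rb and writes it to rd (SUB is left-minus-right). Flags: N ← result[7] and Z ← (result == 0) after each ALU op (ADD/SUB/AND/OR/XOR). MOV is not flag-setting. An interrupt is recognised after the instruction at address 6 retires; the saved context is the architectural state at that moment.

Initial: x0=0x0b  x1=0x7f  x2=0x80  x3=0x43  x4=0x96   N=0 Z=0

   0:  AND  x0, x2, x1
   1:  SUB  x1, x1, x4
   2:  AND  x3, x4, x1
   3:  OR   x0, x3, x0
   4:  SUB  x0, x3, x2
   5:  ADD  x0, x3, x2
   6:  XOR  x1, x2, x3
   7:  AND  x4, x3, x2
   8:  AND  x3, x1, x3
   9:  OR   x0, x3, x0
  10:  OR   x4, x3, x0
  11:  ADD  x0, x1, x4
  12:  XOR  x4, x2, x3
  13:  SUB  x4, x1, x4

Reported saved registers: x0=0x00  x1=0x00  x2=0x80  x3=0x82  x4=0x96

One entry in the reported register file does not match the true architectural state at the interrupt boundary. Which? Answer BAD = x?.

BAD = x3

after  0: x0=0x00 x1=0x7f x2=0x80 x3=0x43 x4=0x96  N=0 Z=1
after  1: x0=0x00 x1=0xe9 x2=0x80 x3=0x43 x4=0x96  N=1 Z=0
after  2: x0=0x00 x1=0xe9 x2=0x80 x3=0x80 x4=0x96  N=1 Z=0
after  3: x0=0x80 x1=0xe9 x2=0x80 x3=0x80 x4=0x96  N=1 Z=0
after  4: x0=0x00 x1=0xe9 x2=0x80 x3=0x80 x4=0x96  N=0 Z=1
after  5: x0=0x00 x1=0xe9 x2=0x80 x3=0x80 x4=0x96  N=0 Z=1
after  6: x0=0x00 x1=0x00 x2=0x80 x3=0x80 x4=0x96  N=0 Z=1
-- IRQ taken; context saved, return-PC = 7 --
mismatch: x3: reported 0x82 vs actual 0x80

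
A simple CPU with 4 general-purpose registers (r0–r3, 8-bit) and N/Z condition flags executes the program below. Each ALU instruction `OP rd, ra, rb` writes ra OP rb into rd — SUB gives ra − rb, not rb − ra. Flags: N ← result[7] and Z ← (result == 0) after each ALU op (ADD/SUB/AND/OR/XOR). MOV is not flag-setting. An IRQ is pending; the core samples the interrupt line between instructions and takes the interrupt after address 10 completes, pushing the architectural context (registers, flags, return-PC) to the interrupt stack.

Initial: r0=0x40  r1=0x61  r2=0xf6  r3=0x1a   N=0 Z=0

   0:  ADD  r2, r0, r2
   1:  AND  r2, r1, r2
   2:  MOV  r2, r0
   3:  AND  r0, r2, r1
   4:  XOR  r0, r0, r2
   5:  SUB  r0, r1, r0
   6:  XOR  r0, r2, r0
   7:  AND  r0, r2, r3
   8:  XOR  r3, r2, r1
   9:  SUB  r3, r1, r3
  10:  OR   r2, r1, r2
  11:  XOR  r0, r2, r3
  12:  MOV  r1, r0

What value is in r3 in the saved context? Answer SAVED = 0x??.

SAVED = 0x40

after  0: r0=0x40 r1=0x61 r2=0x36 r3=0x1a  N=0 Z=0
after  1: r0=0x40 r1=0x61 r2=0x20 r3=0x1a  N=0 Z=0
after  2: r0=0x40 r1=0x61 r2=0x40 r3=0x1a  N=0 Z=0
after  3: r0=0x40 r1=0x61 r2=0x40 r3=0x1a  N=0 Z=0
after  4: r0=0x00 r1=0x61 r2=0x40 r3=0x1a  N=0 Z=1
after  5: r0=0x61 r1=0x61 r2=0x40 r3=0x1a  N=0 Z=0
after  6: r0=0x21 r1=0x61 r2=0x40 r3=0x1a  N=0 Z=0
after  7: r0=0x00 r1=0x61 r2=0x40 r3=0x1a  N=0 Z=1
after  8: r0=0x00 r1=0x61 r2=0x40 r3=0x21  N=0 Z=0
after  9: r0=0x00 r1=0x61 r2=0x40 r3=0x40  N=0 Z=0
after 10: r0=0x00 r1=0x61 r2=0x61 r3=0x40  N=0 Z=0
-- IRQ taken; context saved, return-PC = 11 --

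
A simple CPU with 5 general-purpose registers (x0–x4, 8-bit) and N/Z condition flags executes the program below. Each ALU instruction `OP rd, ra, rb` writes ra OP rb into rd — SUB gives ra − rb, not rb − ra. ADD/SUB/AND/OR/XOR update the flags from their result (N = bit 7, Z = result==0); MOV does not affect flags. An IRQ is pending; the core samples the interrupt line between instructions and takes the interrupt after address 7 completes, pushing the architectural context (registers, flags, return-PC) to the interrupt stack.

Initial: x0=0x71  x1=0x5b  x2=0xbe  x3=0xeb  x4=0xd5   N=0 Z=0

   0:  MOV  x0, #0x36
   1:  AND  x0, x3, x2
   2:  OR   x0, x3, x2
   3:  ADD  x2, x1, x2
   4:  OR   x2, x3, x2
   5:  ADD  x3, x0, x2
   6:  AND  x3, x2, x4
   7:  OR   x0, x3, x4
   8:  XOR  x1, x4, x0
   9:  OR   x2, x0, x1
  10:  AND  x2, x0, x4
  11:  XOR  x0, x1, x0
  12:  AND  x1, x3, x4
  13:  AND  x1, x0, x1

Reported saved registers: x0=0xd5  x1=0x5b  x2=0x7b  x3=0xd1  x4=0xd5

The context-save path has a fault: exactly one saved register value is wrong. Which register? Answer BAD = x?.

BAD = x2

after  0: x0=0x36 x1=0x5b x2=0xbe x3=0xeb x4=0xd5  N=0 Z=0
after  1: x0=0xaa x1=0x5b x2=0xbe x3=0xeb x4=0xd5  N=1 Z=0
after  2: x0=0xff x1=0x5b x2=0xbe x3=0xeb x4=0xd5  N=1 Z=0
after  3: x0=0xff x1=0x5b x2=0x19 x3=0xeb x4=0xd5  N=0 Z=0
after  4: x0=0xff x1=0x5b x2=0xfb x3=0xeb x4=0xd5  N=1 Z=0
after  5: x0=0xff x1=0x5b x2=0xfb x3=0xfa x4=0xd5  N=1 Z=0
after  6: x0=0xff x1=0x5b x2=0xfb x3=0xd1 x4=0xd5  N=1 Z=0
after  7: x0=0xd5 x1=0x5b x2=0xfb x3=0xd1 x4=0xd5  N=1 Z=0
-- IRQ taken; context saved, return-PC = 8 --
mismatch: x2: reported 0x7b vs actual 0xfb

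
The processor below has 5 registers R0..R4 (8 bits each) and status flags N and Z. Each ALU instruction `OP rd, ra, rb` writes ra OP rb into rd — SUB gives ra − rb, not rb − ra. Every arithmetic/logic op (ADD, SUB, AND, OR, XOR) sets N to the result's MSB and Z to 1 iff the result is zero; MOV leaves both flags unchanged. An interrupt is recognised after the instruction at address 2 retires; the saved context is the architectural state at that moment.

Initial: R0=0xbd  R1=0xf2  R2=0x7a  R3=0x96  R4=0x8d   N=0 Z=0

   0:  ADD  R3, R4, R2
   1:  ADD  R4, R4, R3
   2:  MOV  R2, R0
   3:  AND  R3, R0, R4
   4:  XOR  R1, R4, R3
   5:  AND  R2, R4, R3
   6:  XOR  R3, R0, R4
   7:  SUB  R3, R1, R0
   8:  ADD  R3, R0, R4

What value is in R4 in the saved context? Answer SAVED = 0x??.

after  0: R0=0xbd R1=0xf2 R2=0x7a R3=0x07 R4=0x8d  N=0 Z=0
after  1: R0=0xbd R1=0xf2 R2=0x7a R3=0x07 R4=0x94  N=1 Z=0
after  2: R0=0xbd R1=0xf2 R2=0xbd R3=0x07 R4=0x94  N=1 Z=0
-- IRQ taken; context saved, return-PC = 3 --

SAVED = 0x94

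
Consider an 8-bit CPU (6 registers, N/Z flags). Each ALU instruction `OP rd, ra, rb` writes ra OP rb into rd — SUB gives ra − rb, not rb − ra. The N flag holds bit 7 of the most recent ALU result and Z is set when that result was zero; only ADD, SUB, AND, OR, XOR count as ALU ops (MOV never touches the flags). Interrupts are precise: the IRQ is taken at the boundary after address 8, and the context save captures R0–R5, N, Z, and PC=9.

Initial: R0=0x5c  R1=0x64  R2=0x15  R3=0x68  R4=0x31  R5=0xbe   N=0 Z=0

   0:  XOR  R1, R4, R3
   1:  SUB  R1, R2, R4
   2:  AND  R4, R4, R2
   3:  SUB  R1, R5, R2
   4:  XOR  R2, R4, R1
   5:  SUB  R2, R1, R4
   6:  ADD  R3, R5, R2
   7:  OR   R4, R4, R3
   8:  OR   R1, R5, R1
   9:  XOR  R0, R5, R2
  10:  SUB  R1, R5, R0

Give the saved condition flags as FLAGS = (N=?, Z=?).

FLAGS = (N=1, Z=0)

after  0: R0=0x5c R1=0x59 R2=0x15 R3=0x68 R4=0x31 R5=0xbe  N=0 Z=0
after  1: R0=0x5c R1=0xe4 R2=0x15 R3=0x68 R4=0x31 R5=0xbe  N=1 Z=0
after  2: R0=0x5c R1=0xe4 R2=0x15 R3=0x68 R4=0x11 R5=0xbe  N=0 Z=0
after  3: R0=0x5c R1=0xa9 R2=0x15 R3=0x68 R4=0x11 R5=0xbe  N=1 Z=0
after  4: R0=0x5c R1=0xa9 R2=0xb8 R3=0x68 R4=0x11 R5=0xbe  N=1 Z=0
after  5: R0=0x5c R1=0xa9 R2=0x98 R3=0x68 R4=0x11 R5=0xbe  N=1 Z=0
after  6: R0=0x5c R1=0xa9 R2=0x98 R3=0x56 R4=0x11 R5=0xbe  N=0 Z=0
after  7: R0=0x5c R1=0xa9 R2=0x98 R3=0x56 R4=0x57 R5=0xbe  N=0 Z=0
after  8: R0=0x5c R1=0xbf R2=0x98 R3=0x56 R4=0x57 R5=0xbe  N=1 Z=0
-- IRQ taken; context saved, return-PC = 9 --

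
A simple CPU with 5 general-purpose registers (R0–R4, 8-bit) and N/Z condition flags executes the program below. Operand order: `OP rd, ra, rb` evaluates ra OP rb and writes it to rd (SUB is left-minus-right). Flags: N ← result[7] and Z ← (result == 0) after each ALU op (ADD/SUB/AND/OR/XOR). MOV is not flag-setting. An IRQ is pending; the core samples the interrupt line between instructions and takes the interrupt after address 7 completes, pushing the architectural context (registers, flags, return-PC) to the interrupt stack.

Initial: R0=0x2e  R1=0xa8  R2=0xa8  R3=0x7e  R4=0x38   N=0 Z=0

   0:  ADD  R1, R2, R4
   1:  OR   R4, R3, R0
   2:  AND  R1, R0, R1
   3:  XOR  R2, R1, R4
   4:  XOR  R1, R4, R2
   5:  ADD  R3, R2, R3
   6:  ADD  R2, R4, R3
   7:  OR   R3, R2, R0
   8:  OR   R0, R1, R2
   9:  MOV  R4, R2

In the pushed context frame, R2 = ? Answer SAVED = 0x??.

after  0: R0=0x2e R1=0xe0 R2=0xa8 R3=0x7e R4=0x38  N=1 Z=0
after  1: R0=0x2e R1=0xe0 R2=0xa8 R3=0x7e R4=0x7e  N=0 Z=0
after  2: R0=0x2e R1=0x20 R2=0xa8 R3=0x7e R4=0x7e  N=0 Z=0
after  3: R0=0x2e R1=0x20 R2=0x5e R3=0x7e R4=0x7e  N=0 Z=0
after  4: R0=0x2e R1=0x20 R2=0x5e R3=0x7e R4=0x7e  N=0 Z=0
after  5: R0=0x2e R1=0x20 R2=0x5e R3=0xdc R4=0x7e  N=1 Z=0
after  6: R0=0x2e R1=0x20 R2=0x5a R3=0xdc R4=0x7e  N=0 Z=0
after  7: R0=0x2e R1=0x20 R2=0x5a R3=0x7e R4=0x7e  N=0 Z=0
-- IRQ taken; context saved, return-PC = 8 --

SAVED = 0x5a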